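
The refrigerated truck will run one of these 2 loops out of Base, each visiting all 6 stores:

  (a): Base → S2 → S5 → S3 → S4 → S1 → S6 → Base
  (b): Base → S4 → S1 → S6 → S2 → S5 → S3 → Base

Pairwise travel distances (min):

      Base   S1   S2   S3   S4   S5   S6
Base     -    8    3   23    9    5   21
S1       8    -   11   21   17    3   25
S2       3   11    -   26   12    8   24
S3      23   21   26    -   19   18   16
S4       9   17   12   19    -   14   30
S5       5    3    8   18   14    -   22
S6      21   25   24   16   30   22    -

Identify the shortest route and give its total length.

(a): 3 + 8 + 18 + 19 + 17 + 25 + 21 = 111
(b): 9 + 17 + 25 + 24 + 8 + 18 + 23 = 124

Shortest is (a), total 111 min.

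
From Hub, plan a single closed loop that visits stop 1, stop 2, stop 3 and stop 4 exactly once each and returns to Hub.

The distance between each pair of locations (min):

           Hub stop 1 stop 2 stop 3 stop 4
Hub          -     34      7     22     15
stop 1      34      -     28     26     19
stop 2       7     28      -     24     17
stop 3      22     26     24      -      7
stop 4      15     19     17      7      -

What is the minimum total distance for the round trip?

Shortest round trip = 83 min.

With 4 stops there are 4!/2 = 12 distinct round trips (a route and its reverse cost the same).
Hub-stop 1-stop 2-stop 3-stop 4-Hub: 34+28+24+7+15 = 108
Hub-stop 1-stop 2-stop 4-stop 3-Hub: 34+28+17+7+22 = 108
Hub-stop 1-stop 3-stop 2-stop 4-Hub: 34+26+24+17+15 = 116
Hub-stop 1-stop 3-stop 4-stop 2-Hub: 34+26+7+17+7 = 91
Hub-stop 1-stop 4-stop 2-stop 3-Hub: 34+19+17+24+22 = 116
Hub-stop 1-stop 4-stop 3-stop 2-Hub: 34+19+7+24+7 = 91
Hub-stop 2-stop 1-stop 3-stop 4-Hub: 7+28+26+7+15 = 83
Hub-stop 2-stop 1-stop 4-stop 3-Hub: 7+28+19+7+22 = 83
Hub-stop 2-stop 3-stop 1-stop 4-Hub: 7+24+26+19+15 = 91
Hub-stop 2-stop 4-stop 1-stop 3-Hub: 7+17+19+26+22 = 91
Hub-stop 3-stop 1-stop 2-stop 4-Hub: 22+26+28+17+15 = 108
Hub-stop 3-stop 2-stop 1-stop 4-Hub: 22+24+28+19+15 = 108
The minimum is 83.
One optimal route: Hub → stop 2 → stop 1 → stop 3 → stop 4 → Hub (or its reverse).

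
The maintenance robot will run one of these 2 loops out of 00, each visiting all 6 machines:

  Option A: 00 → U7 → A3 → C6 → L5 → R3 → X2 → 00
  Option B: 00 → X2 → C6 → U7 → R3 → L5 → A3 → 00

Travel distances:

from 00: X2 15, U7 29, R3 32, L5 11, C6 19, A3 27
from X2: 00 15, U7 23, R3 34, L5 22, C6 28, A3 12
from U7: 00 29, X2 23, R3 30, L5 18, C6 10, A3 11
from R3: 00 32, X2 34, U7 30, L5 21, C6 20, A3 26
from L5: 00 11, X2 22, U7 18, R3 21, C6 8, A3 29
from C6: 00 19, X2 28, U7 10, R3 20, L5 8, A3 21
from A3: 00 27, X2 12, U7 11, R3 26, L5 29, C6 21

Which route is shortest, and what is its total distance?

Option A: 29 + 11 + 21 + 8 + 21 + 34 + 15 = 139
Option B: 15 + 28 + 10 + 30 + 21 + 29 + 27 = 160

139 — Option A is the shortest.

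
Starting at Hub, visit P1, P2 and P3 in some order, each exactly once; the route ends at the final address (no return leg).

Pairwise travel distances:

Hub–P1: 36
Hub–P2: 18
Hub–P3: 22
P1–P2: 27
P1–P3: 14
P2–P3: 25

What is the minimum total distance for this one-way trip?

There are 3! = 6 possible orderings.
Hub→P1→P2→P3: 36+27+25 = 88
Hub→P1→P3→P2: 36+14+25 = 75
Hub→P2→P1→P3: 18+27+14 = 59
Hub→P2→P3→P1: 18+25+14 = 57
Hub→P3→P1→P2: 22+14+27 = 63
Hub→P3→P2→P1: 22+25+27 = 74
The minimum is 57.
One shortest path: Hub → P2 → P3 → P1.

Shortest open route: 57.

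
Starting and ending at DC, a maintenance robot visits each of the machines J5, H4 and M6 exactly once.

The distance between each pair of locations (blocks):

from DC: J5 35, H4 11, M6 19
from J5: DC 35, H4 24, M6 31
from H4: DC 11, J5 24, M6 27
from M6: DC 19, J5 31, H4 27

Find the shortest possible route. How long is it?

85 blocks — the shortest possible round trip.

With 3 stops there are 3!/2 = 3 distinct round trips (a route and its reverse cost the same).
DC→J5→H4→M6→DC: 35+24+27+19 = 105
DC→J5→M6→H4→DC: 35+31+27+11 = 104
DC→H4→J5→M6→DC: 11+24+31+19 = 85
The minimum is 85.
One optimal route: DC → H4 → J5 → M6 → DC (or its reverse).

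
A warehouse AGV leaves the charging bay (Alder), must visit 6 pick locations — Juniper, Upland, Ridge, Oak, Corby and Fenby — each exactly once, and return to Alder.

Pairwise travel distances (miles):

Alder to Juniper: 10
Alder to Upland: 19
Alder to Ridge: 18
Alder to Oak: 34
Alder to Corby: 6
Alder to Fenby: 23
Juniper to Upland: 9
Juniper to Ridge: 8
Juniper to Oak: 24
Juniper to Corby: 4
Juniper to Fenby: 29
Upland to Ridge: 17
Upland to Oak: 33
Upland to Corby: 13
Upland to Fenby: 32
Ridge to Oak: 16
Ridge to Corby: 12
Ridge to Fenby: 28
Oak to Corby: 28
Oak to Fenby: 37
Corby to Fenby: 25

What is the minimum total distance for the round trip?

Alder → Juniper → Upland → Ridge → Oak → Corby → Fenby → Alder: 10+9+17+16+28+25+23 = 128
Alder → Juniper → Upland → Ridge → Oak → Fenby → Corby → Alder: 10+9+17+16+37+25+6 = 120
Alder → Juniper → Upland → Ridge → Corby → Oak → Fenby → Alder: 10+9+17+12+28+37+23 = 136
Alder → Juniper → Upland → Ridge → Corby → Fenby → Oak → Alder: 10+9+17+12+25+37+34 = 144
Alder → Juniper → Upland → Ridge → Fenby → Oak → Corby → Alder: 10+9+17+28+37+28+6 = 135
Alder → Juniper → Upland → Ridge → Fenby → Corby → Oak → Alder: 10+9+17+28+25+28+34 = 151
Alder → Juniper → Upland → Oak → Ridge → Corby → Fenby → Alder: 10+9+33+16+12+25+23 = 128
Alder → Juniper → Upland → Oak → Ridge → Fenby → Corby → Alder: 10+9+33+16+28+25+6 = 127
… (352 more)
Alder → Corby → Juniper → Upland → Ridge → Oak → Fenby → Alder: 6+4+9+17+16+37+23 = 112  ← best
The minimum is 112.
One optimal route: Alder → Corby → Juniper → Upland → Ridge → Oak → Fenby → Alder (or its reverse).

Shortest round trip = 112 miles.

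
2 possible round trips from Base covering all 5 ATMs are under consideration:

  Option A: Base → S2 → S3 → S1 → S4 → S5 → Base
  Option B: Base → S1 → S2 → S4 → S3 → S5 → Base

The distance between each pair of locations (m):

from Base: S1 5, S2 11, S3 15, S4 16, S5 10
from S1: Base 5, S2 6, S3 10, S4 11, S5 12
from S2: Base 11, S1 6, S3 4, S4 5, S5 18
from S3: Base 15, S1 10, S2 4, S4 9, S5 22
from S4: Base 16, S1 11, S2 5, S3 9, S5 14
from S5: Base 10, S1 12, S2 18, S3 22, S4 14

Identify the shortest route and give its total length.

Option A: 11 + 4 + 10 + 11 + 14 + 10 = 60
Option B: 5 + 6 + 5 + 9 + 22 + 10 = 57

Shortest is Option B, total 57 m.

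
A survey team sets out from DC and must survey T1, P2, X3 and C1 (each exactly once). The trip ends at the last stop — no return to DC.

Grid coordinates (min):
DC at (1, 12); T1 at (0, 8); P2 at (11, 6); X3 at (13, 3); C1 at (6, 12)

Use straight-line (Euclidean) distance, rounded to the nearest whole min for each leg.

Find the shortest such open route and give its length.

There are 4! = 24 possible orderings.
DC - T1 - P2 - X3 - C1: 4+11+4+11 = 30
DC - T1 - P2 - C1 - X3: 4+11+8+11 = 34
DC - T1 - X3 - P2 - C1: 4+14+4+8 = 30
DC - T1 - X3 - C1 - P2: 4+14+11+8 = 37
DC - T1 - C1 - P2 - X3: 4+7+8+4 = 23
DC - T1 - C1 - X3 - P2: 4+7+11+4 = 26
DC - P2 - T1 - X3 - C1: 12+11+14+11 = 48
DC - P2 - T1 - C1 - X3: 12+11+7+11 = 41
DC - P2 - X3 - T1 - C1: 12+4+14+7 = 37
DC - P2 - X3 - C1 - T1: 12+4+11+7 = 34
DC - P2 - C1 - T1 - X3: 12+8+7+14 = 41
DC - P2 - C1 - X3 - T1: 12+8+11+14 = 45
DC - X3 - T1 - P2 - C1: 15+14+11+8 = 48
DC - X3 - T1 - C1 - P2: 15+14+7+8 = 44
… (10 more)
The minimum is 23.
One shortest path: DC → T1 → C1 → P2 → X3.

Shortest open route: 23 min.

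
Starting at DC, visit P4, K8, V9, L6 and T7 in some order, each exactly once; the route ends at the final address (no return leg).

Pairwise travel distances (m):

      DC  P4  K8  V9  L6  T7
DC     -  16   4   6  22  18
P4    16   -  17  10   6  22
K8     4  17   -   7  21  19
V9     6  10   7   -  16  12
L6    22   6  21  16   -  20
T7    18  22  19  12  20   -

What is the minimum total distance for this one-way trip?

Minimum one-way distance = 47 m.

There are 5! = 120 possible orderings.
DC→P4→K8→V9→L6→T7: 16+17+7+16+20 = 76
DC→P4→K8→V9→T7→L6: 16+17+7+12+20 = 72
DC→P4→K8→L6→V9→T7: 16+17+21+16+12 = 82
DC→P4→K8→L6→T7→V9: 16+17+21+20+12 = 86
DC→P4→K8→T7→V9→L6: 16+17+19+12+16 = 80
DC→P4→K8→T7→L6→V9: 16+17+19+20+16 = 88
DC→P4→V9→K8→L6→T7: 16+10+7+21+20 = 74
DC→P4→V9→K8→T7→L6: 16+10+7+19+20 = 72
DC→P4→V9→L6→K8→T7: 16+10+16+21+19 = 82
DC→P4→V9→L6→T7→K8: 16+10+16+20+19 = 81
DC→P4→V9→T7→K8→L6: 16+10+12+19+21 = 78
DC→P4→V9→T7→L6→K8: 16+10+12+20+21 = 79
DC→P4→L6→K8→V9→T7: 16+6+21+7+12 = 62
DC→P4→L6→K8→T7→V9: 16+6+21+19+12 = 74
… (106 more)
DC→K8→V9→P4→L6→T7: 4+7+10+6+20 = 47  ← best
The minimum is 47.
One shortest path: DC → K8 → V9 → P4 → L6 → T7.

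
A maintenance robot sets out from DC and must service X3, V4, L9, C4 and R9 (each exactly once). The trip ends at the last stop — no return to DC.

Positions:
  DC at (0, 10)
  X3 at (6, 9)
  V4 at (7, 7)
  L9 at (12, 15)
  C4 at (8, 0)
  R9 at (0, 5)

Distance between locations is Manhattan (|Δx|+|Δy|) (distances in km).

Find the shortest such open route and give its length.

There are 5! = 120 possible orderings.
DC → X3 → V4 → L9 → C4 → R9: 7+3+13+19+13 = 55
DC → X3 → V4 → L9 → R9 → C4: 7+3+13+22+13 = 58
DC → X3 → V4 → C4 → L9 → R9: 7+3+8+19+22 = 59
DC → X3 → V4 → C4 → R9 → L9: 7+3+8+13+22 = 53
DC → X3 → V4 → R9 → L9 → C4: 7+3+9+22+19 = 60
DC → X3 → V4 → R9 → C4 → L9: 7+3+9+13+19 = 51
DC → X3 → L9 → V4 → C4 → R9: 7+12+13+8+13 = 53
DC → X3 → L9 → V4 → R9 → C4: 7+12+13+9+13 = 54
DC → X3 → L9 → C4 → V4 → R9: 7+12+19+8+9 = 55
DC → X3 → L9 → C4 → R9 → V4: 7+12+19+13+9 = 60
DC → X3 → L9 → R9 → V4 → C4: 7+12+22+9+8 = 58
DC → X3 → L9 → R9 → C4 → V4: 7+12+22+13+8 = 62
DC → X3 → C4 → V4 → L9 → R9: 7+11+8+13+22 = 61
DC → X3 → C4 → V4 → R9 → L9: 7+11+8+9+22 = 57
… (106 more)
DC → R9 → C4 → V4 → X3 → L9: 5+13+8+3+12 = 41  ← best
The minimum is 41.
One shortest path: DC → R9 → C4 → V4 → X3 → L9.

Minimum one-way distance = 41 km.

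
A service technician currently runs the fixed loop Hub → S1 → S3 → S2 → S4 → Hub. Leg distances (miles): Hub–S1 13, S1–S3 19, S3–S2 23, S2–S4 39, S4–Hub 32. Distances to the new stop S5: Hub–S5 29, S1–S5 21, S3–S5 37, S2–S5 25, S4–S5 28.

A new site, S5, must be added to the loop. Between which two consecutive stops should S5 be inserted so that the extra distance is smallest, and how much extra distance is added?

Insertion cost between consecutive stops i–j is d(i,S5) + d(S5,j) − d(i,j):
  between Hub and S1: 29 + 21 − 13 = 37
  between S1 and S3: 21 + 37 − 19 = 39
  between S3 and S2: 37 + 25 − 23 = 39
  between S2 and S4: 25 + 28 − 39 = 14
  between S4 and Hub: 28 + 29 − 32 = 25
Cheapest insertion is between S2 and S4, adding 14.
New total = 126 + 14 = 140.

+14 miles — insert S5 between S2 and S4.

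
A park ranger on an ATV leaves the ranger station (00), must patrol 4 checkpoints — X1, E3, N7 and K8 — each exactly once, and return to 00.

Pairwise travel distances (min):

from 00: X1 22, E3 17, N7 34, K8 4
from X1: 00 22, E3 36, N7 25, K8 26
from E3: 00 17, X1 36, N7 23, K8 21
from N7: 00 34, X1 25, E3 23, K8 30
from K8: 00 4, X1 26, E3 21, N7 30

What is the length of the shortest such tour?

Shortest round trip = 95 min.

There are 12 distinct closed tours to check (reversals are equivalent).
00-X1-E3-N7-K8-00: 22+36+23+30+4 = 115
00-X1-E3-K8-N7-00: 22+36+21+30+34 = 143
00-X1-N7-E3-K8-00: 22+25+23+21+4 = 95
00-X1-N7-K8-E3-00: 22+25+30+21+17 = 115
00-X1-K8-E3-N7-00: 22+26+21+23+34 = 126
00-X1-K8-N7-E3-00: 22+26+30+23+17 = 118
00-E3-X1-N7-K8-00: 17+36+25+30+4 = 112
00-E3-X1-K8-N7-00: 17+36+26+30+34 = 143
00-E3-N7-X1-K8-00: 17+23+25+26+4 = 95
00-E3-K8-X1-N7-00: 17+21+26+25+34 = 123
00-N7-X1-E3-K8-00: 34+25+36+21+4 = 120
00-N7-E3-X1-K8-00: 34+23+36+26+4 = 123
The minimum is 95.
One optimal route: 00 → X1 → N7 → E3 → K8 → 00 (or its reverse).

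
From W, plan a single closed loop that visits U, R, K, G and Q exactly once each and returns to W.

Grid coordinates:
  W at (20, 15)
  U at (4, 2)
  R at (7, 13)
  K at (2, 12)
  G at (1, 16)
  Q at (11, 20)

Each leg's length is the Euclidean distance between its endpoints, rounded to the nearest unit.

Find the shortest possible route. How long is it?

W→U→R→K→G→Q→W: 21+11+5+4+11+10 = 62
W→U→R→K→Q→G→W: 21+11+5+12+11+19 = 79
W→U→R→G→K→Q→W: 21+11+7+4+12+10 = 65
W→U→R→G→Q→K→W: 21+11+7+11+12+18 = 80
W→U→R→Q→K→G→W: 21+11+8+12+4+19 = 75
W→U→R→Q→G→K→W: 21+11+8+11+4+18 = 73
W→U→K→R→G→Q→W: 21+10+5+7+11+10 = 64
W→U→K→R→Q→G→W: 21+10+5+8+11+19 = 74
W→U→K→G→R→Q→W: 21+10+4+7+8+10 = 60
W→U→K→G→Q→R→W: 21+10+4+11+8+13 = 67
W→U→K→Q→R→G→W: 21+10+12+8+7+19 = 77
W→U→K→Q→G→R→W: 21+10+12+11+7+13 = 74
W→U→G→R→K→Q→W: 21+14+7+5+12+10 = 69
W→U→G→R→Q→K→W: 21+14+7+8+12+18 = 80
… (46 more)
W→R→U→K→G→Q→W: 13+11+10+4+11+10 = 59  ← best
The minimum is 59.
One optimal route: W → R → U → K → G → Q → W (or its reverse).

59 — the shortest possible round trip.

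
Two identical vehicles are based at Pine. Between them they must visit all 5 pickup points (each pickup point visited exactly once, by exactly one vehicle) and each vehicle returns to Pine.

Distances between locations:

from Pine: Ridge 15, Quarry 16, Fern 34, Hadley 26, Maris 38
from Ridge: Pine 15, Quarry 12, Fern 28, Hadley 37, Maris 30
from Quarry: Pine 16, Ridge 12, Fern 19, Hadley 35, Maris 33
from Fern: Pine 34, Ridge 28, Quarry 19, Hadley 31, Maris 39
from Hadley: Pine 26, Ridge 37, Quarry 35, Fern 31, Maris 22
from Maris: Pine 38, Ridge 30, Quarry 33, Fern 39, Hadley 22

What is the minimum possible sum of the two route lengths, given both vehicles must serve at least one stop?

152 — the smallest possible combined total.

There are 2^4 − 1 = 15 ways to divide the 5 stops into two non-empty groups. For each, the best each vehicle can do is its own shortest tour through its group:
  {Ridge} + {Quarry, Fern, Hadley, Maris}: 30 + 122 = 152
  {Quarry} + {Ridge, Fern, Hadley, Maris}: 32 + 130 = 162
  {Ridge, Quarry} + {Fern, Hadley, Maris}: 43 + 121 = 164
  {Fern} + {Ridge, Quarry, Hadley, Maris}: 68 + 106 = 174
  {Ridge, Fern} + {Quarry, Hadley, Maris}: 77 + 97 = 174
  {Quarry, Fern} + {Ridge, Hadley, Maris}: 69 + 93 = 162
  … (15 splits in total)
Best: vehicle 1 Pine → Ridge → Pine = 30; vehicle 2 Pine → Quarry → Fern → Maris → Hadley → Pine = 122; combined 152.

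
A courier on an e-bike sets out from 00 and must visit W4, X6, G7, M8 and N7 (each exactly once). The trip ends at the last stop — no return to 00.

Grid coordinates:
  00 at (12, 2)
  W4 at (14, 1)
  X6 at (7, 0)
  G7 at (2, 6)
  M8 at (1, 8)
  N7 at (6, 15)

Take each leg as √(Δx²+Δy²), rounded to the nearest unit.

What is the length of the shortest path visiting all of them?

28 — the minimum one-way total.

There are 5! = 120 possible orderings.
00 - W4 - X6 - G7 - M8 - N7: 2+7+8+2+9 = 28
00 - W4 - X6 - G7 - N7 - M8: 2+7+8+10+9 = 36
00 - W4 - X6 - M8 - G7 - N7: 2+7+10+2+10 = 31
00 - W4 - X6 - M8 - N7 - G7: 2+7+10+9+10 = 38
00 - W4 - X6 - N7 - G7 - M8: 2+7+15+10+2 = 36
00 - W4 - X6 - N7 - M8 - G7: 2+7+15+9+2 = 35
00 - W4 - G7 - X6 - M8 - N7: 2+13+8+10+9 = 42
00 - W4 - G7 - X6 - N7 - M8: 2+13+8+15+9 = 47
00 - W4 - G7 - M8 - X6 - N7: 2+13+2+10+15 = 42
00 - W4 - G7 - M8 - N7 - X6: 2+13+2+9+15 = 41
00 - W4 - G7 - N7 - X6 - M8: 2+13+10+15+10 = 50
00 - W4 - G7 - N7 - M8 - X6: 2+13+10+9+10 = 44
00 - W4 - M8 - X6 - G7 - N7: 2+15+10+8+10 = 45
00 - W4 - M8 - X6 - N7 - G7: 2+15+10+15+10 = 52
… (106 more)
The minimum is 28.
One shortest path: 00 → W4 → X6 → G7 → M8 → N7.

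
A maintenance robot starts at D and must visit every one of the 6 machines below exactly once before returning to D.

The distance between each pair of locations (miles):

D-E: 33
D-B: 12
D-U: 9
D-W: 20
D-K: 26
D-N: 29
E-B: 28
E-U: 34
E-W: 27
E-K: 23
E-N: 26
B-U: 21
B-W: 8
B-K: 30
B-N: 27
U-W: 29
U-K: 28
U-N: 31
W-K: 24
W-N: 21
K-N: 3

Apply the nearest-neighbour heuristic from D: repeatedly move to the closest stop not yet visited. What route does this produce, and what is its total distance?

At D the remaining stops are U 9, B 12, W 20, K 26, N 29, E 33; go to U.
At U the remaining stops are B 21, K 28, W 29, N 31, E 34; go to B.
At B the remaining stops are W 8, N 27, E 28, K 30; go to W.
At W the remaining stops are N 21, K 24, E 27; go to N.
At N the remaining stops are K 3, E 26; go to K.
At K the remaining stops are E 23; go to E.
Return E→D: 33.
Total = 9 + 21 + 8 + 21 + 3 + 23 + 33 = 118.

118 miles along D → U → B → W → N → K → E → D.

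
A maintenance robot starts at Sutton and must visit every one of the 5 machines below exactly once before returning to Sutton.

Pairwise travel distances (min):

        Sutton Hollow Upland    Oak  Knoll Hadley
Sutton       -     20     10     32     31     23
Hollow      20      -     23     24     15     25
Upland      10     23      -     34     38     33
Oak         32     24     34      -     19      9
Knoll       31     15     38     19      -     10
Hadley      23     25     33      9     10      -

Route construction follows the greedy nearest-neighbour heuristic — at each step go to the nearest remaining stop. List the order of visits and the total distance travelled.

At Sutton the remaining stops are Upland 10, Hollow 20, Hadley 23, Knoll 31, Oak 32; go to Upland.
At Upland the remaining stops are Hollow 23, Hadley 33, Oak 34, Knoll 38; go to Hollow.
At Hollow the remaining stops are Knoll 15, Oak 24, Hadley 25; go to Knoll.
At Knoll the remaining stops are Hadley 10, Oak 19; go to Hadley.
At Hadley the remaining stops are Oak 9; go to Oak.
Return Oak→Sutton: 32.
Total = 10 + 23 + 15 + 10 + 9 + 32 = 99.

Total distance 99 min via the nearest-neighbour route Sutton → Upland → Hollow → Knoll → Hadley → Oak → Sutton.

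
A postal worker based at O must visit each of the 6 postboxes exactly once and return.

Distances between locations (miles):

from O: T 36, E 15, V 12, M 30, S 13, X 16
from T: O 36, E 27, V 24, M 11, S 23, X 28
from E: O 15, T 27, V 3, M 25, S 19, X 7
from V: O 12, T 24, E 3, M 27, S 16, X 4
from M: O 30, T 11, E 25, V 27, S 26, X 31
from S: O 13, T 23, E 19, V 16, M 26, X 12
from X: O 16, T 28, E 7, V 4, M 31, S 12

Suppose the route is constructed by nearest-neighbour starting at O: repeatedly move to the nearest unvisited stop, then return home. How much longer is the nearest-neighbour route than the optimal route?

The nearest-neighbour route is 3 miles longer than optimal.

From O: V=12, S=13, E=15, X=16, M=30, T=36 → choose V (12).
From V: E=3, X=4, S=16, T=24, M=27 → choose E (3).
From E: X=7, S=19, M=25, T=27 → choose X (7).
From X: S=12, T=28, M=31 → choose S (12).
From S: T=23, M=26 → choose T (23).
From T: M=11 → choose M (11).
NN route O → V → E → X → S → T → M → O costs 98.
Optimal: O → V → X → E → M → T → S → O costs 95 (by enumerating all 360 distinct tours).
Excess = 98 − 95 = 3.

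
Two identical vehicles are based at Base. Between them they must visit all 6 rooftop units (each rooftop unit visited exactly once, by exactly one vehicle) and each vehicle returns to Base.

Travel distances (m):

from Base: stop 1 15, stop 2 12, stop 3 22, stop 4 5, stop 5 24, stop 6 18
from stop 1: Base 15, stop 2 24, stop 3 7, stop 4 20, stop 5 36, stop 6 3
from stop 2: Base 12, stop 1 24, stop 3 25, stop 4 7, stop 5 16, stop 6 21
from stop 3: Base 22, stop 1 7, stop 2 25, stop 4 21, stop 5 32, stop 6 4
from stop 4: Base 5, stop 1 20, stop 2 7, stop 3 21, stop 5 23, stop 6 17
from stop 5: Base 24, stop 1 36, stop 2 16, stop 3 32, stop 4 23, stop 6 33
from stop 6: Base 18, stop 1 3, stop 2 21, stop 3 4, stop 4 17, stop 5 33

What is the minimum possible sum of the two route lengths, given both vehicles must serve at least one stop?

Minimum combined distance: 92 m.

There are 2^5 − 1 = 31 ways to divide the 6 stops into two non-empty groups. For each, the best each vehicle can do is its own shortest tour through its group:
  {stop 1} + {stop 2, stop 3, stop 4, stop 5, stop 6}: 30 + 82 = 112
  {stop 2} + {stop 1, stop 3, stop 4, stop 5, stop 6}: 24 + 82 = 106
  {stop 1, stop 2} + {stop 3, stop 4, stop 5, stop 6}: 51 + 82 = 133
  {stop 3} + {stop 1, stop 2, stop 4, stop 5, stop 6}: 44 + 79 = 123
  {stop 1, stop 3} + {stop 2, stop 4, stop 5, stop 6}: 44 + 79 = 123
  {stop 2, stop 3} + {stop 1, stop 4, stop 5, stop 6}: 59 + 79 = 138
  … (31 splits in total)
  {stop 4} + {stop 1, stop 2, stop 3, stop 5, stop 6}: 10 + 82 = 92  ← best
Best: vehicle 1 Base → stop 4 → Base = 10; vehicle 2 Base → stop 1 → stop 6 → stop 3 → stop 5 → stop 2 → Base = 82; combined 92.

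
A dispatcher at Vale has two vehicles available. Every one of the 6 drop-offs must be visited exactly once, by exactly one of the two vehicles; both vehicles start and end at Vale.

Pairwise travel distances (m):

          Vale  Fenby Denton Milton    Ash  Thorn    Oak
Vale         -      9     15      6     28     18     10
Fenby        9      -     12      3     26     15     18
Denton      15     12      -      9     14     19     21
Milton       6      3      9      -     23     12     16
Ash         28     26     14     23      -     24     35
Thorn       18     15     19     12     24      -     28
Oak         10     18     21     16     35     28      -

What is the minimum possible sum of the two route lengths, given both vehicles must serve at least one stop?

Check every non-empty split of the stops between the two vehicles; for each half take its own optimal tour:
  {Fenby} + {Denton, Milton, Ash, Thorn, Oak}: 18 + 87 = 105
  {Denton} + {Fenby, Milton, Ash, Thorn, Oak}: 30 + 93 = 123
  {Fenby, Denton} + {Milton, Ash, Thorn, Oak}: 36 + 87 = 123
  {Milton} + {Fenby, Denton, Ash, Thorn, Oak}: 12 + 93 = 105
  {Fenby, Milton} + {Denton, Ash, Thorn, Oak}: 18 + 87 = 105
  {Denton, Milton} + {Fenby, Ash, Thorn, Oak}: 30 + 93 = 123
  … (31 splits in total)
  {Fenby, Denton, Milton, Ash, Thorn} + {Oak}: 77 + 20 = 97  ← best
Best: vehicle 1 Vale → Fenby → Denton → Ash → Thorn → Milton → Vale = 77; vehicle 2 Vale → Oak → Vale = 20; combined 97.

97 m — the smallest possible combined total.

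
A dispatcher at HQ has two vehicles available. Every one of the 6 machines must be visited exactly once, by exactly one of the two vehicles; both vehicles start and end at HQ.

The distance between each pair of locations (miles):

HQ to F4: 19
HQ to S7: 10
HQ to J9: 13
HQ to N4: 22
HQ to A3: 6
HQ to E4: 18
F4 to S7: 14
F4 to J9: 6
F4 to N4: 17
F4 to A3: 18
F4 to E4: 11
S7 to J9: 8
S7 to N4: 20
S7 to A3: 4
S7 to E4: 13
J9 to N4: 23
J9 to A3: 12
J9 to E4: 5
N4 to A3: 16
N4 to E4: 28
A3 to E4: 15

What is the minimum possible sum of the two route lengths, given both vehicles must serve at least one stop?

Minimum combined distance: 85 miles.

Try each way of splitting the stops between the two vehicles (each non-empty) and, for each split, find the best tour for each vehicle:
  {F4} + {S7, J9, N4, A3, E4}: 38 + 73 = 111
  {S7} + {F4, J9, N4, A3, E4}: 20 + 68 = 88
  {F4, S7} + {J9, N4, A3, E4}: 43 + 68 = 111
  {J9} + {F4, S7, N4, A3, E4}: 26 + 73 = 99
  {F4, J9} + {S7, N4, A3, E4}: 38 + 73 = 111
  {S7, J9} + {F4, N4, A3, E4}: 31 + 68 = 99
  … (31 splits in total)
  {A3} + {F4, S7, J9, N4, E4}: 12 + 73 = 85  ← best
Best: vehicle 1 HQ → A3 → HQ = 12; vehicle 2 HQ → S7 → J9 → E4 → F4 → N4 → HQ = 73; combined 85.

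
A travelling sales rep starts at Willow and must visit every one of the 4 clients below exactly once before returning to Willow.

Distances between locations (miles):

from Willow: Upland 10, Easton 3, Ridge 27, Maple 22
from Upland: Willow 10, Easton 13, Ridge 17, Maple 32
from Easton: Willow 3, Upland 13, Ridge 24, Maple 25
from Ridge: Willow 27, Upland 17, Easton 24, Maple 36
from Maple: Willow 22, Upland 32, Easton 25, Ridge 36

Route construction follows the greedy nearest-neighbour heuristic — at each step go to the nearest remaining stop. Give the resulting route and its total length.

At Willow the remaining stops are Easton 3, Upland 10, Maple 22, Ridge 27; go to Easton.
At Easton the remaining stops are Upland 13, Ridge 24, Maple 25; go to Upland.
At Upland the remaining stops are Ridge 17, Maple 32; go to Ridge.
At Ridge the remaining stops are Maple 36; go to Maple.
Return Maple→Willow: 22.
Total = 3 + 13 + 17 + 36 + 22 = 91.

Total distance 91 miles via the nearest-neighbour route Willow → Easton → Upland → Ridge → Maple → Willow.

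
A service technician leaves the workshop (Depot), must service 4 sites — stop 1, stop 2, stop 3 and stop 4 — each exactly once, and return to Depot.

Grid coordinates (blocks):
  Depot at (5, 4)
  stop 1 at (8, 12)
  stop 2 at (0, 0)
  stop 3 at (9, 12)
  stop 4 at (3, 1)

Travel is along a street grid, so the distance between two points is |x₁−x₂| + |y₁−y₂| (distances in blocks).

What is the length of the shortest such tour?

Minimum total distance: 42 blocks.

There are 12 distinct closed tours to check (reversals are equivalent).
Depot - stop 1 - stop 2 - stop 3 - stop 4 - Depot: 11+20+21+17+5 = 74
Depot - stop 1 - stop 2 - stop 4 - stop 3 - Depot: 11+20+4+17+12 = 64
Depot - stop 1 - stop 3 - stop 2 - stop 4 - Depot: 11+1+21+4+5 = 42
Depot - stop 1 - stop 3 - stop 4 - stop 2 - Depot: 11+1+17+4+9 = 42
Depot - stop 1 - stop 4 - stop 2 - stop 3 - Depot: 11+16+4+21+12 = 64
Depot - stop 1 - stop 4 - stop 3 - stop 2 - Depot: 11+16+17+21+9 = 74
Depot - stop 2 - stop 1 - stop 3 - stop 4 - Depot: 9+20+1+17+5 = 52
Depot - stop 2 - stop 1 - stop 4 - stop 3 - Depot: 9+20+16+17+12 = 74
Depot - stop 2 - stop 3 - stop 1 - stop 4 - Depot: 9+21+1+16+5 = 52
Depot - stop 2 - stop 4 - stop 1 - stop 3 - Depot: 9+4+16+1+12 = 42
Depot - stop 3 - stop 1 - stop 2 - stop 4 - Depot: 12+1+20+4+5 = 42
Depot - stop 3 - stop 2 - stop 1 - stop 4 - Depot: 12+21+20+16+5 = 74
The minimum is 42.
One optimal route: Depot → stop 1 → stop 3 → stop 2 → stop 4 → Depot (or its reverse).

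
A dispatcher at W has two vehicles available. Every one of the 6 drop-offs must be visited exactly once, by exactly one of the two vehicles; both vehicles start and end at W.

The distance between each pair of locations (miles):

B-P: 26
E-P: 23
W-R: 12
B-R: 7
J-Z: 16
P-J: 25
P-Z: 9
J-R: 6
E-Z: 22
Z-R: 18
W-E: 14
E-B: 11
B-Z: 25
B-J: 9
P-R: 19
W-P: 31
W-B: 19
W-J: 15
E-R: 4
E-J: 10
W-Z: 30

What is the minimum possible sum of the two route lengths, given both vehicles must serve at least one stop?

There are 2^5 − 1 = 31 ways to divide the 6 stops into two non-empty groups. For each, the best each vehicle can do is its own shortest tour through its group:
  {E} + {B, P, J, Z, R}: 28 + 84 = 112
  {B} + {E, P, J, Z, R}: 38 + 77 = 115
  {E, B} + {P, J, Z, R}: 44 + 71 = 115
  {P} + {E, B, J, Z, R}: 62 + 80 = 142
  {E, P} + {B, J, Z, R}: 68 + 74 = 142
  {B, P} + {E, J, Z, R}: 76 + 67 = 143
  … (31 splits in total)
Best: vehicle 1 W → E → W = 28; vehicle 2 W → B → J → Z → P → R → W = 84; combined 112.

Minimum combined distance: 112 miles.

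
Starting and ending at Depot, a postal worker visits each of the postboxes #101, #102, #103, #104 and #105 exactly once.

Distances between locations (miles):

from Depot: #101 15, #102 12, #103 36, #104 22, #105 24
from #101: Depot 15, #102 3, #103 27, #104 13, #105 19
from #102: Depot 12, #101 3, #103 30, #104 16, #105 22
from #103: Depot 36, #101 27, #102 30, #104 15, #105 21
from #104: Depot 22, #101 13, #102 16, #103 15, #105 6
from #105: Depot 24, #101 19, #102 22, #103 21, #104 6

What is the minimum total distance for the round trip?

With 5 stops there are 5!/2 = 60 distinct round trips (a route and its reverse cost the same).
Depot - #101 - #102 - #103 - #104 - #105 - Depot: 15+3+30+15+6+24 = 93
Depot - #101 - #102 - #103 - #105 - #104 - Depot: 15+3+30+21+6+22 = 97
Depot - #101 - #102 - #104 - #103 - #105 - Depot: 15+3+16+15+21+24 = 94
Depot - #101 - #102 - #104 - #105 - #103 - Depot: 15+3+16+6+21+36 = 97
Depot - #101 - #102 - #105 - #103 - #104 - Depot: 15+3+22+21+15+22 = 98
Depot - #101 - #102 - #105 - #104 - #103 - Depot: 15+3+22+6+15+36 = 97
Depot - #101 - #103 - #102 - #104 - #105 - Depot: 15+27+30+16+6+24 = 118
Depot - #101 - #103 - #102 - #105 - #104 - Depot: 15+27+30+22+6+22 = 122
Depot - #101 - #103 - #104 - #102 - #105 - Depot: 15+27+15+16+22+24 = 119
Depot - #101 - #103 - #104 - #105 - #102 - Depot: 15+27+15+6+22+12 = 97
Depot - #101 - #103 - #105 - #102 - #104 - Depot: 15+27+21+22+16+22 = 123
Depot - #101 - #103 - #105 - #104 - #102 - Depot: 15+27+21+6+16+12 = 97
Depot - #101 - #104 - #102 - #103 - #105 - Depot: 15+13+16+30+21+24 = 119
Depot - #101 - #104 - #102 - #105 - #103 - Depot: 15+13+16+22+21+36 = 123
… (46 more)
Depot - #102 - #101 - #103 - #104 - #105 - Depot: 12+3+27+15+6+24 = 87  ← best
The minimum is 87.
One optimal route: Depot → #102 → #101 → #103 → #104 → #105 → Depot (or its reverse).

Shortest round trip = 87 miles.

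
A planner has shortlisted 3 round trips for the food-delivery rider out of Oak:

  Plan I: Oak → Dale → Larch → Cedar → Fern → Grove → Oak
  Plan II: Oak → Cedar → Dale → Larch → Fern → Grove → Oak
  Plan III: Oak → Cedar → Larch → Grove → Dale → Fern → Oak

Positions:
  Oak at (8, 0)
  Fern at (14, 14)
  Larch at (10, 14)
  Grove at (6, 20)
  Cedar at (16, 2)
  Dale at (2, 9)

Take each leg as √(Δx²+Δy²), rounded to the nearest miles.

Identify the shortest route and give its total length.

Plan I: 11 + 9 + 13 + 12 + 10 + 20 = 75
Plan II: 8 + 16 + 9 + 4 + 10 + 20 = 67
Plan III: 8 + 13 + 7 + 12 + 13 + 15 = 68

67 miles — Plan II is the shortest.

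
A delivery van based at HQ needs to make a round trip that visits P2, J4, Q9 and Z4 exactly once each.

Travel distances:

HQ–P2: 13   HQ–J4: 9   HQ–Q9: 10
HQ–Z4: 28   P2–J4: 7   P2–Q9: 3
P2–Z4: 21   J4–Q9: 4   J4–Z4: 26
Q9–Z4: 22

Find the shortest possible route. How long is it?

Shortest round trip = 65.

HQ-P2-J4-Q9-Z4-HQ: 13+7+4+22+28 = 74
HQ-P2-J4-Z4-Q9-HQ: 13+7+26+22+10 = 78
HQ-P2-Q9-J4-Z4-HQ: 13+3+4+26+28 = 74
HQ-P2-Q9-Z4-J4-HQ: 13+3+22+26+9 = 73
HQ-P2-Z4-J4-Q9-HQ: 13+21+26+4+10 = 74
HQ-P2-Z4-Q9-J4-HQ: 13+21+22+4+9 = 69
HQ-J4-P2-Q9-Z4-HQ: 9+7+3+22+28 = 69
HQ-J4-P2-Z4-Q9-HQ: 9+7+21+22+10 = 69
HQ-J4-Q9-P2-Z4-HQ: 9+4+3+21+28 = 65
HQ-J4-Z4-P2-Q9-HQ: 9+26+21+3+10 = 69
HQ-Q9-P2-J4-Z4-HQ: 10+3+7+26+28 = 74
HQ-Q9-J4-P2-Z4-HQ: 10+4+7+21+28 = 70
The minimum is 65.
One optimal route: HQ → J4 → Q9 → P2 → Z4 → HQ (or its reverse).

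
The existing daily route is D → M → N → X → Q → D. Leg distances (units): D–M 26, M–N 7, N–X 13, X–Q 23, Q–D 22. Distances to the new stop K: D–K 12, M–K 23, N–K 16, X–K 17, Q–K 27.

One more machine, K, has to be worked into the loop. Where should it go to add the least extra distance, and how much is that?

Insertion cost between consecutive stops i–j is d(i,K) + d(K,j) − d(i,j):
  between D and M: 12 + 23 − 26 = 9
  between M and N: 23 + 16 − 7 = 32
  between N and X: 16 + 17 − 13 = 20
  between X and Q: 17 + 27 − 23 = 21
  between Q and D: 27 + 12 − 22 = 17
Cheapest insertion is between D and M, adding 9.
New total = 91 + 9 = 100.

+9 — insert K between D and M.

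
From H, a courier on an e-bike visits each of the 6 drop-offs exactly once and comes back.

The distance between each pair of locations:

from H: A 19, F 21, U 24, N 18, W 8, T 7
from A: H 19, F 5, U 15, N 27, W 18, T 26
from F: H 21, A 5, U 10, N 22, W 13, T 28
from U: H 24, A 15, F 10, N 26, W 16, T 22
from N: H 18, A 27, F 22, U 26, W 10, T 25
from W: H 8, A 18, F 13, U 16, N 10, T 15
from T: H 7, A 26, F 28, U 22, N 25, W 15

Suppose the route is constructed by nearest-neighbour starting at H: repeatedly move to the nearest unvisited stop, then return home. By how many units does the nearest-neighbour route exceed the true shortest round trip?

H: T=7, W=8, N=18, A=19, F=21, U=24 ⇒ T
T: W=15, U=22, N=25, A=26, F=28 ⇒ W
W: N=10, F=13, U=16, A=18 ⇒ N
N: F=22, U=26, A=27 ⇒ F
F: A=5, U=10 ⇒ A
A: U=15 ⇒ U
NN route H → T → W → N → F → A → U → H costs 98.
Optimal: H → W → N → A → F → U → T → H costs 89 (by enumerating all 360 distinct tours).
Excess = 98 − 89 = 9.

9 longer than the optimal tour.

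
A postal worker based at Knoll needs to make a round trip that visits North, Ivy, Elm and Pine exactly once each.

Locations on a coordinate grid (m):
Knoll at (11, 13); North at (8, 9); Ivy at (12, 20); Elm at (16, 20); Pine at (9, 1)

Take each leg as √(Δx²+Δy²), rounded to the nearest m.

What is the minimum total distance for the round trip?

Shortest round trip = 44 m.

There are 12 distinct closed tours to check (reversals are equivalent).
Knoll → North → Ivy → Elm → Pine → Knoll: 5+12+4+20+12 = 53
Knoll → North → Ivy → Pine → Elm → Knoll: 5+12+19+20+9 = 65
Knoll → North → Elm → Ivy → Pine → Knoll: 5+14+4+19+12 = 54
Knoll → North → Elm → Pine → Ivy → Knoll: 5+14+20+19+7 = 65
Knoll → North → Pine → Ivy → Elm → Knoll: 5+8+19+4+9 = 45
Knoll → North → Pine → Elm → Ivy → Knoll: 5+8+20+4+7 = 44
Knoll → Ivy → North → Elm → Pine → Knoll: 7+12+14+20+12 = 65
Knoll → Ivy → North → Pine → Elm → Knoll: 7+12+8+20+9 = 56
Knoll → Ivy → Elm → North → Pine → Knoll: 7+4+14+8+12 = 45
Knoll → Ivy → Pine → North → Elm → Knoll: 7+19+8+14+9 = 57
Knoll → Elm → North → Ivy → Pine → Knoll: 9+14+12+19+12 = 66
Knoll → Elm → Ivy → North → Pine → Knoll: 9+4+12+8+12 = 45
The minimum is 44.
One optimal route: Knoll → North → Pine → Elm → Ivy → Knoll (or its reverse).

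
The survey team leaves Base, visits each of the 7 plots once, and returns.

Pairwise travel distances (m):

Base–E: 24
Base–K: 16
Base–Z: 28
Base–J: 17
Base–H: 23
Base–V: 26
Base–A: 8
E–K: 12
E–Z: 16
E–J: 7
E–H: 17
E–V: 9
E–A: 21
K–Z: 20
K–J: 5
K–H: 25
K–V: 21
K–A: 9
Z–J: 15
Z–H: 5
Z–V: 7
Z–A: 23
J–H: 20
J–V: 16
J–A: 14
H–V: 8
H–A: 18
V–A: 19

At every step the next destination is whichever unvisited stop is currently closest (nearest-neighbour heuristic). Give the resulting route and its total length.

73 m along Base → A → K → J → E → V → Z → H → Base.

Base → [A:8 / K:16 / J:17 / H:23 / E:24 / V:26 / Z:28] → A (8)
A → [K:9 / J:14 / H:18 / V:19 / E:21 / Z:23] → K (9)
K → [J:5 / E:12 / Z:20 / V:21 / H:25] → J (5)
J → [E:7 / Z:15 / V:16 / H:20] → E (7)
E → [V:9 / Z:16 / H:17] → V (9)
V → [Z:7 / H:8] → Z (7)
Z → [H:5] → H (5)
Return H→Base: 23.
Total = 8 + 9 + 5 + 7 + 9 + 7 + 5 + 23 = 73.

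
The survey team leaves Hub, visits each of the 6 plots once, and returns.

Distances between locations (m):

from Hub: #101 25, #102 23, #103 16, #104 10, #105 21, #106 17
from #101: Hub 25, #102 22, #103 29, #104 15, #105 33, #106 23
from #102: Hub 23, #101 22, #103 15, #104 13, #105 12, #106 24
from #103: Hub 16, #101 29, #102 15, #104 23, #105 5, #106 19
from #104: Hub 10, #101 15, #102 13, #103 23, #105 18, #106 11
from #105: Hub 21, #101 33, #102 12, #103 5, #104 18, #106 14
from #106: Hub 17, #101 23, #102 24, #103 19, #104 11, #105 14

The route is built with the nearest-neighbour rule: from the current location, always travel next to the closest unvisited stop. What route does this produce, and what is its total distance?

From Hub: distances to unvisited — #104=10, #103=16, #106=17, #105=21, #102=23, #101=25. Nearest is #104 (10).
From #104: distances to unvisited — #106=11, #102=13, #101=15, #105=18, #103=23. Nearest is #106 (11).
From #106: distances to unvisited — #105=14, #103=19, #101=23, #102=24. Nearest is #105 (14).
From #105: distances to unvisited — #103=5, #102=12, #101=33. Nearest is #103 (5).
From #103: distances to unvisited — #102=15, #101=29. Nearest is #102 (15).
From #102: distances to unvisited — #101=22. Nearest is #101 (22).
Return #101→Hub: 25.
Total = 10 + 11 + 14 + 5 + 15 + 22 + 25 = 102.

Nearest-neighbour total = 102 m; route Hub → #104 → #106 → #105 → #103 → #102 → #101 → Hub.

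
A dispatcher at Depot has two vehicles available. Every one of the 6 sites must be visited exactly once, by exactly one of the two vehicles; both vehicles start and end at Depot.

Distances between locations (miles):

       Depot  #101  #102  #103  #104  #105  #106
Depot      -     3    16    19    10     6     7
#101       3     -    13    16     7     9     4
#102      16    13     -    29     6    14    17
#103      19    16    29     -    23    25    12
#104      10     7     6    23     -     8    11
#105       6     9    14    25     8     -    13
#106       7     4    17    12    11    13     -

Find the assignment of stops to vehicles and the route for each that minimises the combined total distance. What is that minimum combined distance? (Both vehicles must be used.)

Check every non-empty split of the stops between the two vehicles; for each half take its own optimal tour:
  {#101} + {#102, #103, #104, #105, #106}: 6 + 68 = 74
  {#102} + {#101, #103, #104, #105, #106}: 32 + 56 = 88
  {#101, #102} + {#103, #104, #105, #106}: 32 + 56 = 88
  {#103} + {#101, #102, #104, #105, #106}: 38 + 44 = 82
  {#101, #103} + {#102, #104, #105, #106}: 38 + 44 = 82
  {#102, #103} + {#101, #104, #105, #106}: 64 + 32 = 96
  … (31 splits in total)
Best: vehicle 1 Depot → #101 → Depot = 6; vehicle 2 Depot → #103 → #106 → #102 → #104 → #105 → Depot = 68; combined 74.

Minimum combined distance: 74 miles.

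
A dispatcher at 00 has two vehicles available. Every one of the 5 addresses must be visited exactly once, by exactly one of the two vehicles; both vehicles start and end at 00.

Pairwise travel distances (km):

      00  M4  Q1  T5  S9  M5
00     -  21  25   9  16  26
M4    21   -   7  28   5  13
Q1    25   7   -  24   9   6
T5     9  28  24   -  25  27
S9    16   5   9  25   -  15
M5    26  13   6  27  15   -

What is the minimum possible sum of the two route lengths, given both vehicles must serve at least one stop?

There are 2^4 − 1 = 15 ways to divide the 5 stops into two non-empty groups. For each, the best each vehicle can do is its own shortest tour through its group:
  {M4} + {Q1, T5, S9, M5}: 42 + 67 = 109
  {Q1} + {M4, T5, S9, M5}: 50 + 70 = 120
  {M4, Q1} + {T5, S9, M5}: 53 + 67 = 120
  {T5} + {M4, Q1, S9, M5}: 18 + 60 = 78
  {M4, T5} + {Q1, S9, M5}: 58 + 57 = 115
  {Q1, T5} + {M4, S9, M5}: 58 + 60 = 118
  … (15 splits in total)
Best: vehicle 1 00 → T5 → 00 = 18; vehicle 2 00 → S9 → M4 → Q1 → M5 → 00 = 60; combined 78.

78 km — the smallest possible combined total.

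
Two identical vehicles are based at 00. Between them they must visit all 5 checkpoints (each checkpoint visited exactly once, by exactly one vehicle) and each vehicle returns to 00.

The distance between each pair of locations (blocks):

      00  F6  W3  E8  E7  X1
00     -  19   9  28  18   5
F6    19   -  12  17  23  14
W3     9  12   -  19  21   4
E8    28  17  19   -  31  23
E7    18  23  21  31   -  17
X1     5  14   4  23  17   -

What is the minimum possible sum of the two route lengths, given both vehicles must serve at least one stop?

96 blocks — the smallest possible combined total.

Try each way of splitting the stops between the two vehicles (each non-empty) and, for each split, find the best tour for each vehicle:
  {F6} + {W3, E8, E7, X1}: 38 + 77 = 115
  {W3} + {F6, E8, E7, X1}: 18 + 85 = 103
  {F6, W3} + {E8, E7, X1}: 40 + 77 = 117
  {E8} + {F6, W3, E7, X1}: 56 + 62 = 118
  {F6, E8} + {W3, E7, X1}: 64 + 48 = 112
  {W3, E8} + {F6, E7, X1}: 56 + 60 = 116
  … (15 splits in total)
  {F6, W3, E8, E7} + {X1}: 86 + 10 = 96  ← best
Best: vehicle 1 00 → W3 → E8 → F6 → E7 → 00 = 86; vehicle 2 00 → X1 → 00 = 10; combined 96.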